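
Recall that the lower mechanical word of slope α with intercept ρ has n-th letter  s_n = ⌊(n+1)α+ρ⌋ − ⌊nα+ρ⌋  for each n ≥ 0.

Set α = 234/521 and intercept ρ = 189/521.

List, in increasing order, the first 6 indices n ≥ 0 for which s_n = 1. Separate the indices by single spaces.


n=0: ⌊423/521⌋−⌊189/521⌋ = 0−0 = 0
n=1: ⌊657/521⌋−⌊423/521⌋ = 1−0 = 1  ← one
n=2: ⌊891/521⌋−⌊657/521⌋ = 1−1 = 0
n=3: ⌊1125/521⌋−⌊891/521⌋ = 2−1 = 1  ← one
n=4: ⌊1359/521⌋−⌊1125/521⌋ = 2−2 = 0
n=5: ⌊1593/521⌋−⌊1359/521⌋ = 3−2 = 1  ← one
n=6: ⌊1827/521⌋−⌊1593/521⌋ = 3−3 = 0
n=7: ⌊2061/521⌋−⌊1827/521⌋ = 3−3 = 0
n=8: ⌊2295/521⌋−⌊2061/521⌋ = 4−3 = 1  ← one
n=9: ⌊2529/521⌋−⌊2295/521⌋ = 4−4 = 0
n=10: ⌊2763/521⌋−⌊2529/521⌋ = 5−4 = 1  ← one
n=11: ⌊2997/521⌋−⌊2763/521⌋ = 5−5 = 0
n=12: ⌊3231/521⌋−⌊2997/521⌋ = 6−5 = 1  ← one
positions of the first 6 ones: 1 3 5 8 10 12

1 3 5 8 10 12


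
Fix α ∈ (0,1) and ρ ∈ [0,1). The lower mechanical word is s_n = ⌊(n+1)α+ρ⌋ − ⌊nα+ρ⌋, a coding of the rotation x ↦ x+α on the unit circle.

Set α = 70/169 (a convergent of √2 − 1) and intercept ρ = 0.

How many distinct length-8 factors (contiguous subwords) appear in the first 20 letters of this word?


t_n = ⌊(n·70)/169⌋ for n = 0 … 20:
  n=0…9: ⌊0/169⌋=0 ⌊70/169⌋=0 ⌊140/169⌋=0 ⌊210/169⌋=1 ⌊280/169⌋=1 ⌊350/169⌋=2 ⌊420/169⌋=2 ⌊490/169⌋=2 ⌊560/169⌋=3 ⌊630/169⌋=3
  n=10…19: ⌊700/169⌋=4 ⌊770/169⌋=4 ⌊840/169⌋=4 ⌊910/169⌋=5 ⌊980/169⌋=5 ⌊1050/169⌋=6 ⌊1120/169⌋=6 ⌊1190/169⌋=7 ⌊1260/169⌋=7 ⌊1330/169⌋=7
  n=20: ⌊1400/169⌋=8
s_n = t_(n+1) − t_n for n = 0 … 19 gives
prefix = 00101001010010101001
slide a length-8 window over [0..7] … [12..19] (13 windows); first occurrence of each distinct factor:
  [  0..  7] 00101001
  [  1..  8] 01010010
  [  2..  9] 10100101
  [  3.. 10] 01001010
  [  4.. 11] 10010100
  [  9.. 16] 10010101
  [ 10.. 17] 00101010
  [ 11.. 18] 01010100
  [ 12.. 19] 10101001
  (the other 4 windows repeat one of these)
distinct factors: {00101001, 00101010, 01001010, 01010010, 01010100, 10010100, 10010101, 10100101, 10101001}
count = 9  (Sturmian bound for length 8 is 9)

9


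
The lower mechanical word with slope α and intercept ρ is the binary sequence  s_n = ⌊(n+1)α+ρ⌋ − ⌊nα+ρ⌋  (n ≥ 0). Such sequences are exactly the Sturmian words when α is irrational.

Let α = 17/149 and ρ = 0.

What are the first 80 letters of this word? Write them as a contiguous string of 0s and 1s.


00000000100000000100000000100000000100000001000000001000000001000000001000000010

n=0: ⌊(1·17)/149⌋ − ⌊(0·17)/149⌋ = ⌊17/149⌋ − ⌊0/149⌋ = 0 − 0 = 0
n=1: ⌊(2·17)/149⌋ − ⌊(1·17)/149⌋ = ⌊34/149⌋ − ⌊17/149⌋ = 0 − 0 = 0
n=2: ⌊(3·17)/149⌋ − ⌊(2·17)/149⌋ = ⌊51/149⌋ − ⌊34/149⌋ = 0 − 0 = 0
n=3: ⌊(4·17)/149⌋ − ⌊(3·17)/149⌋ = ⌊68/149⌋ − ⌊51/149⌋ = 0 − 0 = 0
n=4: ⌊(5·17)/149⌋ − ⌊(4·17)/149⌋ = ⌊85/149⌋ − ⌊68/149⌋ = 0 − 0 = 0
n=5: ⌊(6·17)/149⌋ − ⌊(5·17)/149⌋ = ⌊102/149⌋ − ⌊85/149⌋ = 0 − 0 = 0
n=6: ⌊(7·17)/149⌋ − ⌊(6·17)/149⌋ = ⌊119/149⌋ − ⌊102/149⌋ = 0 − 0 = 0
n=7: ⌊(8·17)/149⌋ − ⌊(7·17)/149⌋ = ⌊136/149⌋ − ⌊119/149⌋ = 0 − 0 = 0
n=8: ⌊(9·17)/149⌋ − ⌊(8·17)/149⌋ = ⌊153/149⌋ − ⌊136/149⌋ = 1 − 0 = 1
n=9: ⌊(10·17)/149⌋ − ⌊(9·17)/149⌋ = ⌊170/149⌋ − ⌊153/149⌋ = 1 − 1 = 0
n=10: ⌊(11·17)/149⌋ − ⌊(10·17)/149⌋ = ⌊187/149⌋ − ⌊170/149⌋ = 1 − 1 = 0
n=11: ⌊(12·17)/149⌋ − ⌊(11·17)/149⌋ = ⌊204/149⌋ − ⌊187/149⌋ = 1 − 1 = 0
n=12: ⌊(13·17)/149⌋ − ⌊(12·17)/149⌋ = ⌊221/149⌋ − ⌊204/149⌋ = 1 − 1 = 0
n=13: ⌊(14·17)/149⌋ − ⌊(13·17)/149⌋ = ⌊238/149⌋ − ⌊221/149⌋ = 1 − 1 = 0
n=14: ⌊(15·17)/149⌋ − ⌊(14·17)/149⌋ = ⌊255/149⌋ − ⌊238/149⌋ = 1 − 1 = 0
n=15: ⌊(16·17)/149⌋ − ⌊(15·17)/149⌋ = ⌊272/149⌋ − ⌊255/149⌋ = 1 − 1 = 0
n=16: ⌊(17·17)/149⌋ − ⌊(16·17)/149⌋ = ⌊289/149⌋ − ⌊272/149⌋ = 1 − 1 = 0
n=17: ⌊(18·17)/149⌋ − ⌊(17·17)/149⌋ = ⌊306/149⌋ − ⌊289/149⌋ = 2 − 1 = 1
n=18: ⌊(19·17)/149⌋ − ⌊(18·17)/149⌋ = ⌊323/149⌋ − ⌊306/149⌋ = 2 − 2 = 0
n=19: ⌊(20·17)/149⌋ − ⌊(19·17)/149⌋ = ⌊340/149⌋ − ⌊323/149⌋ = 2 − 2 = 0
n=20: ⌊(21·17)/149⌋ − ⌊(20·17)/149⌋ = ⌊357/149⌋ − ⌊340/149⌋ = 2 − 2 = 0
n=21: ⌊(22·17)/149⌋ − ⌊(21·17)/149⌋ = ⌊374/149⌋ − ⌊357/149⌋ = 2 − 2 = 0
n=22: ⌊(23·17)/149⌋ − ⌊(22·17)/149⌋ = ⌊391/149⌋ − ⌊374/149⌋ = 2 − 2 = 0
n=23: ⌊(24·17)/149⌋ − ⌊(23·17)/149⌋ = ⌊408/149⌋ − ⌊391/149⌋ = 2 − 2 = 0
n=24: ⌊(25·17)/149⌋ − ⌊(24·17)/149⌋ = ⌊425/149⌋ − ⌊408/149⌋ = 2 − 2 = 0
n=25: ⌊(26·17)/149⌋ − ⌊(25·17)/149⌋ = ⌊442/149⌋ − ⌊425/149⌋ = 2 − 2 = 0
n=26: ⌊(27·17)/149⌋ − ⌊(26·17)/149⌋ = ⌊459/149⌋ − ⌊442/149⌋ = 3 − 2 = 1
n=27: ⌊(28·17)/149⌋ − ⌊(27·17)/149⌋ = ⌊476/149⌋ − ⌊459/149⌋ = 3 − 3 = 0
n=28: ⌊(29·17)/149⌋ − ⌊(28·17)/149⌋ = ⌊493/149⌋ − ⌊476/149⌋ = 3 − 3 = 0
n=29: ⌊(30·17)/149⌋ − ⌊(29·17)/149⌋ = ⌊510/149⌋ − ⌊493/149⌋ = 3 − 3 = 0
n=30: ⌊(31·17)/149⌋ − ⌊(30·17)/149⌋ = ⌊527/149⌋ − ⌊510/149⌋ = 3 − 3 = 0
n=31: ⌊(32·17)/149⌋ − ⌊(31·17)/149⌋ = ⌊544/149⌋ − ⌊527/149⌋ = 3 − 3 = 0
n=32: ⌊(33·17)/149⌋ − ⌊(32·17)/149⌋ = ⌊561/149⌋ − ⌊544/149⌋ = 3 − 3 = 0
n=33: ⌊(34·17)/149⌋ − ⌊(33·17)/149⌋ = ⌊578/149⌋ − ⌊561/149⌋ = 3 − 3 = 0
n=34: ⌊(35·17)/149⌋ − ⌊(34·17)/149⌋ = ⌊595/149⌋ − ⌊578/149⌋ = 3 − 3 = 0
n=35: ⌊(36·17)/149⌋ − ⌊(35·17)/149⌋ = ⌊612/149⌋ − ⌊595/149⌋ = 4 − 3 = 1
n=36: ⌊(37·17)/149⌋ − ⌊(36·17)/149⌋ = ⌊629/149⌋ − ⌊612/149⌋ = 4 − 4 = 0
n=37: ⌊(38·17)/149⌋ − ⌊(37·17)/149⌋ = ⌊646/149⌋ − ⌊629/149⌋ = 4 − 4 = 0
n=38: ⌊(39·17)/149⌋ − ⌊(38·17)/149⌋ = ⌊663/149⌋ − ⌊646/149⌋ = 4 − 4 = 0
n=39: ⌊(40·17)/149⌋ − ⌊(39·17)/149⌋ = ⌊680/149⌋ − ⌊663/149⌋ = 4 − 4 = 0
n=40: ⌊(41·17)/149⌋ − ⌊(40·17)/149⌋ = ⌊697/149⌋ − ⌊680/149⌋ = 4 − 4 = 0
n=41: ⌊(42·17)/149⌋ − ⌊(41·17)/149⌋ = ⌊714/149⌋ − ⌊697/149⌋ = 4 − 4 = 0
n=42: ⌊(43·17)/149⌋ − ⌊(42·17)/149⌋ = ⌊731/149⌋ − ⌊714/149⌋ = 4 − 4 = 0
n=43: ⌊(44·17)/149⌋ − ⌊(43·17)/149⌋ = ⌊748/149⌋ − ⌊731/149⌋ = 5 − 4 = 1
n=44: ⌊(45·17)/149⌋ − ⌊(44·17)/149⌋ = ⌊765/149⌋ − ⌊748/149⌋ = 5 − 5 = 0
n=45: ⌊(46·17)/149⌋ − ⌊(45·17)/149⌋ = ⌊782/149⌋ − ⌊765/149⌋ = 5 − 5 = 0
n=46: ⌊(47·17)/149⌋ − ⌊(46·17)/149⌋ = ⌊799/149⌋ − ⌊782/149⌋ = 5 − 5 = 0
n=47: ⌊(48·17)/149⌋ − ⌊(47·17)/149⌋ = ⌊816/149⌋ − ⌊799/149⌋ = 5 − 5 = 0
n=48: ⌊(49·17)/149⌋ − ⌊(48·17)/149⌋ = ⌊833/149⌋ − ⌊816/149⌋ = 5 − 5 = 0
n=49: ⌊(50·17)/149⌋ − ⌊(49·17)/149⌋ = ⌊850/149⌋ − ⌊833/149⌋ = 5 − 5 = 0
n=50: ⌊(51·17)/149⌋ − ⌊(50·17)/149⌋ = ⌊867/149⌋ − ⌊850/149⌋ = 5 − 5 = 0
n=51: ⌊(52·17)/149⌋ − ⌊(51·17)/149⌋ = ⌊884/149⌋ − ⌊867/149⌋ = 5 − 5 = 0
n=52: ⌊(53·17)/149⌋ − ⌊(52·17)/149⌋ = ⌊901/149⌋ − ⌊884/149⌋ = 6 − 5 = 1
n=53: ⌊(54·17)/149⌋ − ⌊(53·17)/149⌋ = ⌊918/149⌋ − ⌊901/149⌋ = 6 − 6 = 0
n=54: ⌊(55·17)/149⌋ − ⌊(54·17)/149⌋ = ⌊935/149⌋ − ⌊918/149⌋ = 6 − 6 = 0
n=55: ⌊(56·17)/149⌋ − ⌊(55·17)/149⌋ = ⌊952/149⌋ − ⌊935/149⌋ = 6 − 6 = 0
n=56: ⌊(57·17)/149⌋ − ⌊(56·17)/149⌋ = ⌊969/149⌋ − ⌊952/149⌋ = 6 − 6 = 0
n=57: ⌊(58·17)/149⌋ − ⌊(57·17)/149⌋ = ⌊986/149⌋ − ⌊969/149⌋ = 6 − 6 = 0
n=58: ⌊(59·17)/149⌋ − ⌊(58·17)/149⌋ = ⌊1003/149⌋ − ⌊986/149⌋ = 6 − 6 = 0
n=59: ⌊(60·17)/149⌋ − ⌊(59·17)/149⌋ = ⌊1020/149⌋ − ⌊1003/149⌋ = 6 − 6 = 0
n=60: ⌊(61·17)/149⌋ − ⌊(60·17)/149⌋ = ⌊1037/149⌋ − ⌊1020/149⌋ = 6 − 6 = 0
n=61: ⌊(62·17)/149⌋ − ⌊(61·17)/149⌋ = ⌊1054/149⌋ − ⌊1037/149⌋ = 7 − 6 = 1
n=62: ⌊(63·17)/149⌋ − ⌊(62·17)/149⌋ = ⌊1071/149⌋ − ⌊1054/149⌋ = 7 − 7 = 0
n=63: ⌊(64·17)/149⌋ − ⌊(63·17)/149⌋ = ⌊1088/149⌋ − ⌊1071/149⌋ = 7 − 7 = 0
n=64: ⌊(65·17)/149⌋ − ⌊(64·17)/149⌋ = ⌊1105/149⌋ − ⌊1088/149⌋ = 7 − 7 = 0
n=65: ⌊(66·17)/149⌋ − ⌊(65·17)/149⌋ = ⌊1122/149⌋ − ⌊1105/149⌋ = 7 − 7 = 0
n=66: ⌊(67·17)/149⌋ − ⌊(66·17)/149⌋ = ⌊1139/149⌋ − ⌊1122/149⌋ = 7 − 7 = 0
n=67: ⌊(68·17)/149⌋ − ⌊(67·17)/149⌋ = ⌊1156/149⌋ − ⌊1139/149⌋ = 7 − 7 = 0
n=68: ⌊(69·17)/149⌋ − ⌊(68·17)/149⌋ = ⌊1173/149⌋ − ⌊1156/149⌋ = 7 − 7 = 0
n=69: ⌊(70·17)/149⌋ − ⌊(69·17)/149⌋ = ⌊1190/149⌋ − ⌊1173/149⌋ = 7 − 7 = 0
n=70: ⌊(71·17)/149⌋ − ⌊(70·17)/149⌋ = ⌊1207/149⌋ − ⌊1190/149⌋ = 8 − 7 = 1
n=71: ⌊(72·17)/149⌋ − ⌊(71·17)/149⌋ = ⌊1224/149⌋ − ⌊1207/149⌋ = 8 − 8 = 0
n=72: ⌊(73·17)/149⌋ − ⌊(72·17)/149⌋ = ⌊1241/149⌋ − ⌊1224/149⌋ = 8 − 8 = 0
n=73: ⌊(74·17)/149⌋ − ⌊(73·17)/149⌋ = ⌊1258/149⌋ − ⌊1241/149⌋ = 8 − 8 = 0
n=74: ⌊(75·17)/149⌋ − ⌊(74·17)/149⌋ = ⌊1275/149⌋ − ⌊1258/149⌋ = 8 − 8 = 0
n=75: ⌊(76·17)/149⌋ − ⌊(75·17)/149⌋ = ⌊1292/149⌋ − ⌊1275/149⌋ = 8 − 8 = 0
n=76: ⌊(77·17)/149⌋ − ⌊(76·17)/149⌋ = ⌊1309/149⌋ − ⌊1292/149⌋ = 8 − 8 = 0
n=77: ⌊(78·17)/149⌋ − ⌊(77·17)/149⌋ = ⌊1326/149⌋ − ⌊1309/149⌋ = 8 − 8 = 0
n=78: ⌊(79·17)/149⌋ − ⌊(78·17)/149⌋ = ⌊1343/149⌋ − ⌊1326/149⌋ = 9 − 8 = 1
n=79: ⌊(80·17)/149⌋ − ⌊(79·17)/149⌋ = ⌊1360/149⌋ − ⌊1343/149⌋ = 9 − 9 = 0


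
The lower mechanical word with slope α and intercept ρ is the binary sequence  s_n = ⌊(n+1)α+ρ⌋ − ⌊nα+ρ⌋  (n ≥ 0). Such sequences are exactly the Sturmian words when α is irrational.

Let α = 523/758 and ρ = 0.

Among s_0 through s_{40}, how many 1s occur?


28

#1s = Σ_{n=0}^{40} s_n = Σ_{n=0}^{40} (⌊(n+1)α+ρ⌋ − ⌊nα+ρ⌋)
the sum telescopes: every ⌊nα+ρ⌋ with 0 < n < 41 appears once with + and once with −, leaving ⌊41α+ρ⌋ − ⌊0·α+ρ⌋
41α + ρ = (41·523) / 758 = 21443/758
ρ = 0/758
⌊21443/758⌋ = 28,  ⌊0/758⌋ = 0
#1s = 28 − 0 = 28


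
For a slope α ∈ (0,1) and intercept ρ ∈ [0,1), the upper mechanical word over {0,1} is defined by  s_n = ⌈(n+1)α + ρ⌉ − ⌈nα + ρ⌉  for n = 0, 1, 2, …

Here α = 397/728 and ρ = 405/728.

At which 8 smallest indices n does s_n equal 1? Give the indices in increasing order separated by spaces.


0 2 4 6 8 9 11 13

n=0: ⌈802/728⌉−⌈405/728⌉ = 2−1 = 1  ← one
n=1: ⌈1199/728⌉−⌈802/728⌉ = 2−2 = 0
n=2: ⌈1596/728⌉−⌈1199/728⌉ = 3−2 = 1  ← one
n=3: ⌈1993/728⌉−⌈1596/728⌉ = 3−3 = 0
n=4: ⌈2390/728⌉−⌈1993/728⌉ = 4−3 = 1  ← one
n=5: ⌈2787/728⌉−⌈2390/728⌉ = 4−4 = 0
n=6: ⌈3184/728⌉−⌈2787/728⌉ = 5−4 = 1  ← one
n=7: ⌈3581/728⌉−⌈3184/728⌉ = 5−5 = 0
n=8: ⌈3978/728⌉−⌈3581/728⌉ = 6−5 = 1  ← one
n=9: ⌈4375/728⌉−⌈3978/728⌉ = 7−6 = 1  ← one
n=10: ⌈4772/728⌉−⌈4375/728⌉ = 7−7 = 0
n=11: ⌈5169/728⌉−⌈4772/728⌉ = 8−7 = 1  ← one
n=12: ⌈5566/728⌉−⌈5169/728⌉ = 8−8 = 0
n=13: ⌈5963/728⌉−⌈5566/728⌉ = 9−8 = 1  ← one
positions of the first 8 ones: 0 2 4 6 8 9 11 13


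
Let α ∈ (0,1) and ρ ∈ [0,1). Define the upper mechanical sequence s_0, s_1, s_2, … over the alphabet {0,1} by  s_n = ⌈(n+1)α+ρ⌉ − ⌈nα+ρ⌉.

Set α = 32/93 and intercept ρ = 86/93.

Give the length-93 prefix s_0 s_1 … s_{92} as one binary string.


100100101001001001001001001001001001001010010010010010010010010010010100100100100100100100100

n=0: ⌈(1·32+86)/93⌉ − ⌈(0·32+86)/93⌉ = ⌈118/93⌉ − ⌈86/93⌉ = 2 − 1 = 1
n=1: ⌈(2·32+86)/93⌉ − ⌈(1·32+86)/93⌉ = ⌈150/93⌉ − ⌈118/93⌉ = 2 − 2 = 0
n=2: ⌈(3·32+86)/93⌉ − ⌈(2·32+86)/93⌉ = ⌈182/93⌉ − ⌈150/93⌉ = 2 − 2 = 0
n=3: ⌈(4·32+86)/93⌉ − ⌈(3·32+86)/93⌉ = ⌈214/93⌉ − ⌈182/93⌉ = 3 − 2 = 1
n=4: ⌈(5·32+86)/93⌉ − ⌈(4·32+86)/93⌉ = ⌈246/93⌉ − ⌈214/93⌉ = 3 − 3 = 0
n=5: ⌈(6·32+86)/93⌉ − ⌈(5·32+86)/93⌉ = ⌈278/93⌉ − ⌈246/93⌉ = 3 − 3 = 0
n=6: ⌈(7·32+86)/93⌉ − ⌈(6·32+86)/93⌉ = ⌈310/93⌉ − ⌈278/93⌉ = 4 − 3 = 1
n=7: ⌈(8·32+86)/93⌉ − ⌈(7·32+86)/93⌉ = ⌈342/93⌉ − ⌈310/93⌉ = 4 − 4 = 0
n=8: ⌈(9·32+86)/93⌉ − ⌈(8·32+86)/93⌉ = ⌈374/93⌉ − ⌈342/93⌉ = 5 − 4 = 1
n=9: ⌈(10·32+86)/93⌉ − ⌈(9·32+86)/93⌉ = ⌈406/93⌉ − ⌈374/93⌉ = 5 − 5 = 0
n=10: ⌈(11·32+86)/93⌉ − ⌈(10·32+86)/93⌉ = ⌈438/93⌉ − ⌈406/93⌉ = 5 − 5 = 0
n=11: ⌈(12·32+86)/93⌉ − ⌈(11·32+86)/93⌉ = ⌈470/93⌉ − ⌈438/93⌉ = 6 − 5 = 1
n=12: ⌈(13·32+86)/93⌉ − ⌈(12·32+86)/93⌉ = ⌈502/93⌉ − ⌈470/93⌉ = 6 − 6 = 0
n=13: ⌈(14·32+86)/93⌉ − ⌈(13·32+86)/93⌉ = ⌈534/93⌉ − ⌈502/93⌉ = 6 − 6 = 0
n=14: ⌈(15·32+86)/93⌉ − ⌈(14·32+86)/93⌉ = ⌈566/93⌉ − ⌈534/93⌉ = 7 − 6 = 1
n=15: ⌈(16·32+86)/93⌉ − ⌈(15·32+86)/93⌉ = ⌈598/93⌉ − ⌈566/93⌉ = 7 − 7 = 0
n=16: ⌈(17·32+86)/93⌉ − ⌈(16·32+86)/93⌉ = ⌈630/93⌉ − ⌈598/93⌉ = 7 − 7 = 0
n=17: ⌈(18·32+86)/93⌉ − ⌈(17·32+86)/93⌉ = ⌈662/93⌉ − ⌈630/93⌉ = 8 − 7 = 1
n=18: ⌈(19·32+86)/93⌉ − ⌈(18·32+86)/93⌉ = ⌈694/93⌉ − ⌈662/93⌉ = 8 − 8 = 0
n=19: ⌈(20·32+86)/93⌉ − ⌈(19·32+86)/93⌉ = ⌈726/93⌉ − ⌈694/93⌉ = 8 − 8 = 0
n=20: ⌈(21·32+86)/93⌉ − ⌈(20·32+86)/93⌉ = ⌈758/93⌉ − ⌈726/93⌉ = 9 − 8 = 1
n=21: ⌈(22·32+86)/93⌉ − ⌈(21·32+86)/93⌉ = ⌈790/93⌉ − ⌈758/93⌉ = 9 − 9 = 0
n=22: ⌈(23·32+86)/93⌉ − ⌈(22·32+86)/93⌉ = ⌈822/93⌉ − ⌈790/93⌉ = 9 − 9 = 0
n=23: ⌈(24·32+86)/93⌉ − ⌈(23·32+86)/93⌉ = ⌈854/93⌉ − ⌈822/93⌉ = 10 − 9 = 1
n=24: ⌈(25·32+86)/93⌉ − ⌈(24·32+86)/93⌉ = ⌈886/93⌉ − ⌈854/93⌉ = 10 − 10 = 0
n=25: ⌈(26·32+86)/93⌉ − ⌈(25·32+86)/93⌉ = ⌈918/93⌉ − ⌈886/93⌉ = 10 − 10 = 0
n=26: ⌈(27·32+86)/93⌉ − ⌈(26·32+86)/93⌉ = ⌈950/93⌉ − ⌈918/93⌉ = 11 − 10 = 1
n=27: ⌈(28·32+86)/93⌉ − ⌈(27·32+86)/93⌉ = ⌈982/93⌉ − ⌈950/93⌉ = 11 − 11 = 0
n=28: ⌈(29·32+86)/93⌉ − ⌈(28·32+86)/93⌉ = ⌈1014/93⌉ − ⌈982/93⌉ = 11 − 11 = 0
n=29: ⌈(30·32+86)/93⌉ − ⌈(29·32+86)/93⌉ = ⌈1046/93⌉ − ⌈1014/93⌉ = 12 − 11 = 1
n=30: ⌈(31·32+86)/93⌉ − ⌈(30·32+86)/93⌉ = ⌈1078/93⌉ − ⌈1046/93⌉ = 12 − 12 = 0
n=31: ⌈(32·32+86)/93⌉ − ⌈(31·32+86)/93⌉ = ⌈1110/93⌉ − ⌈1078/93⌉ = 12 − 12 = 0
n=32: ⌈(33·32+86)/93⌉ − ⌈(32·32+86)/93⌉ = ⌈1142/93⌉ − ⌈1110/93⌉ = 13 − 12 = 1
n=33: ⌈(34·32+86)/93⌉ − ⌈(33·32+86)/93⌉ = ⌈1174/93⌉ − ⌈1142/93⌉ = 13 − 13 = 0
n=34: ⌈(35·32+86)/93⌉ − ⌈(34·32+86)/93⌉ = ⌈1206/93⌉ − ⌈1174/93⌉ = 13 − 13 = 0
n=35: ⌈(36·32+86)/93⌉ − ⌈(35·32+86)/93⌉ = ⌈1238/93⌉ − ⌈1206/93⌉ = 14 − 13 = 1
n=36: ⌈(37·32+86)/93⌉ − ⌈(36·32+86)/93⌉ = ⌈1270/93⌉ − ⌈1238/93⌉ = 14 − 14 = 0
n=37: ⌈(38·32+86)/93⌉ − ⌈(37·32+86)/93⌉ = ⌈1302/93⌉ − ⌈1270/93⌉ = 14 − 14 = 0
n=38: ⌈(39·32+86)/93⌉ − ⌈(38·32+86)/93⌉ = ⌈1334/93⌉ − ⌈1302/93⌉ = 15 − 14 = 1
n=39: ⌈(40·32+86)/93⌉ − ⌈(39·32+86)/93⌉ = ⌈1366/93⌉ − ⌈1334/93⌉ = 15 − 15 = 0
n=40: ⌈(41·32+86)/93⌉ − ⌈(40·32+86)/93⌉ = ⌈1398/93⌉ − ⌈1366/93⌉ = 16 − 15 = 1
n=41: ⌈(42·32+86)/93⌉ − ⌈(41·32+86)/93⌉ = ⌈1430/93⌉ − ⌈1398/93⌉ = 16 − 16 = 0
n=42: ⌈(43·32+86)/93⌉ − ⌈(42·32+86)/93⌉ = ⌈1462/93⌉ − ⌈1430/93⌉ = 16 − 16 = 0
n=43: ⌈(44·32+86)/93⌉ − ⌈(43·32+86)/93⌉ = ⌈1494/93⌉ − ⌈1462/93⌉ = 17 − 16 = 1
n=44: ⌈(45·32+86)/93⌉ − ⌈(44·32+86)/93⌉ = ⌈1526/93⌉ − ⌈1494/93⌉ = 17 − 17 = 0
n=45: ⌈(46·32+86)/93⌉ − ⌈(45·32+86)/93⌉ = ⌈1558/93⌉ − ⌈1526/93⌉ = 17 − 17 = 0
n=46: ⌈(47·32+86)/93⌉ − ⌈(46·32+86)/93⌉ = ⌈1590/93⌉ − ⌈1558/93⌉ = 18 − 17 = 1
n=47: ⌈(48·32+86)/93⌉ − ⌈(47·32+86)/93⌉ = ⌈1622/93⌉ − ⌈1590/93⌉ = 18 − 18 = 0
n=48: ⌈(49·32+86)/93⌉ − ⌈(48·32+86)/93⌉ = ⌈1654/93⌉ − ⌈1622/93⌉ = 18 − 18 = 0
n=49: ⌈(50·32+86)/93⌉ − ⌈(49·32+86)/93⌉ = ⌈1686/93⌉ − ⌈1654/93⌉ = 19 − 18 = 1
n=50: ⌈(51·32+86)/93⌉ − ⌈(50·32+86)/93⌉ = ⌈1718/93⌉ − ⌈1686/93⌉ = 19 − 19 = 0
n=51: ⌈(52·32+86)/93⌉ − ⌈(51·32+86)/93⌉ = ⌈1750/93⌉ − ⌈1718/93⌉ = 19 − 19 = 0
n=52: ⌈(53·32+86)/93⌉ − ⌈(52·32+86)/93⌉ = ⌈1782/93⌉ − ⌈1750/93⌉ = 20 − 19 = 1
n=53: ⌈(54·32+86)/93⌉ − ⌈(53·32+86)/93⌉ = ⌈1814/93⌉ − ⌈1782/93⌉ = 20 − 20 = 0
n=54: ⌈(55·32+86)/93⌉ − ⌈(54·32+86)/93⌉ = ⌈1846/93⌉ − ⌈1814/93⌉ = 20 − 20 = 0
n=55: ⌈(56·32+86)/93⌉ − ⌈(55·32+86)/93⌉ = ⌈1878/93⌉ − ⌈1846/93⌉ = 21 − 20 = 1
n=56: ⌈(57·32+86)/93⌉ − ⌈(56·32+86)/93⌉ = ⌈1910/93⌉ − ⌈1878/93⌉ = 21 − 21 = 0
n=57: ⌈(58·32+86)/93⌉ − ⌈(57·32+86)/93⌉ = ⌈1942/93⌉ − ⌈1910/93⌉ = 21 − 21 = 0
n=58: ⌈(59·32+86)/93⌉ − ⌈(58·32+86)/93⌉ = ⌈1974/93⌉ − ⌈1942/93⌉ = 22 − 21 = 1
n=59: ⌈(60·32+86)/93⌉ − ⌈(59·32+86)/93⌉ = ⌈2006/93⌉ − ⌈1974/93⌉ = 22 − 22 = 0
n=60: ⌈(61·32+86)/93⌉ − ⌈(60·32+86)/93⌉ = ⌈2038/93⌉ − ⌈2006/93⌉ = 22 − 22 = 0
n=61: ⌈(62·32+86)/93⌉ − ⌈(61·32+86)/93⌉ = ⌈2070/93⌉ − ⌈2038/93⌉ = 23 − 22 = 1
n=62: ⌈(63·32+86)/93⌉ − ⌈(62·32+86)/93⌉ = ⌈2102/93⌉ − ⌈2070/93⌉ = 23 − 23 = 0
n=63: ⌈(64·32+86)/93⌉ − ⌈(63·32+86)/93⌉ = ⌈2134/93⌉ − ⌈2102/93⌉ = 23 − 23 = 0
n=64: ⌈(65·32+86)/93⌉ − ⌈(64·32+86)/93⌉ = ⌈2166/93⌉ − ⌈2134/93⌉ = 24 − 23 = 1
n=65: ⌈(66·32+86)/93⌉ − ⌈(65·32+86)/93⌉ = ⌈2198/93⌉ − ⌈2166/93⌉ = 24 − 24 = 0
n=66: ⌈(67·32+86)/93⌉ − ⌈(66·32+86)/93⌉ = ⌈2230/93⌉ − ⌈2198/93⌉ = 24 − 24 = 0
n=67: ⌈(68·32+86)/93⌉ − ⌈(67·32+86)/93⌉ = ⌈2262/93⌉ − ⌈2230/93⌉ = 25 − 24 = 1
n=68: ⌈(69·32+86)/93⌉ − ⌈(68·32+86)/93⌉ = ⌈2294/93⌉ − ⌈2262/93⌉ = 25 − 25 = 0
n=69: ⌈(70·32+86)/93⌉ − ⌈(69·32+86)/93⌉ = ⌈2326/93⌉ − ⌈2294/93⌉ = 26 − 25 = 1
n=70: ⌈(71·32+86)/93⌉ − ⌈(70·32+86)/93⌉ = ⌈2358/93⌉ − ⌈2326/93⌉ = 26 − 26 = 0
n=71: ⌈(72·32+86)/93⌉ − ⌈(71·32+86)/93⌉ = ⌈2390/93⌉ − ⌈2358/93⌉ = 26 − 26 = 0
n=72: ⌈(73·32+86)/93⌉ − ⌈(72·32+86)/93⌉ = ⌈2422/93⌉ − ⌈2390/93⌉ = 27 − 26 = 1
n=73: ⌈(74·32+86)/93⌉ − ⌈(73·32+86)/93⌉ = ⌈2454/93⌉ − ⌈2422/93⌉ = 27 − 27 = 0
n=74: ⌈(75·32+86)/93⌉ − ⌈(74·32+86)/93⌉ = ⌈2486/93⌉ − ⌈2454/93⌉ = 27 − 27 = 0
n=75: ⌈(76·32+86)/93⌉ − ⌈(75·32+86)/93⌉ = ⌈2518/93⌉ − ⌈2486/93⌉ = 28 − 27 = 1
n=76: ⌈(77·32+86)/93⌉ − ⌈(76·32+86)/93⌉ = ⌈2550/93⌉ − ⌈2518/93⌉ = 28 − 28 = 0
n=77: ⌈(78·32+86)/93⌉ − ⌈(77·32+86)/93⌉ = ⌈2582/93⌉ − ⌈2550/93⌉ = 28 − 28 = 0
n=78: ⌈(79·32+86)/93⌉ − ⌈(78·32+86)/93⌉ = ⌈2614/93⌉ − ⌈2582/93⌉ = 29 − 28 = 1
n=79: ⌈(80·32+86)/93⌉ − ⌈(79·32+86)/93⌉ = ⌈2646/93⌉ − ⌈2614/93⌉ = 29 − 29 = 0
n=80: ⌈(81·32+86)/93⌉ − ⌈(80·32+86)/93⌉ = ⌈2678/93⌉ − ⌈2646/93⌉ = 29 − 29 = 0
n=81: ⌈(82·32+86)/93⌉ − ⌈(81·32+86)/93⌉ = ⌈2710/93⌉ − ⌈2678/93⌉ = 30 − 29 = 1
n=82: ⌈(83·32+86)/93⌉ − ⌈(82·32+86)/93⌉ = ⌈2742/93⌉ − ⌈2710/93⌉ = 30 − 30 = 0
n=83: ⌈(84·32+86)/93⌉ − ⌈(83·32+86)/93⌉ = ⌈2774/93⌉ − ⌈2742/93⌉ = 30 − 30 = 0
n=84: ⌈(85·32+86)/93⌉ − ⌈(84·32+86)/93⌉ = ⌈2806/93⌉ − ⌈2774/93⌉ = 31 − 30 = 1
n=85: ⌈(86·32+86)/93⌉ − ⌈(85·32+86)/93⌉ = ⌈2838/93⌉ − ⌈2806/93⌉ = 31 − 31 = 0
n=86: ⌈(87·32+86)/93⌉ − ⌈(86·32+86)/93⌉ = ⌈2870/93⌉ − ⌈2838/93⌉ = 31 − 31 = 0
n=87: ⌈(88·32+86)/93⌉ − ⌈(87·32+86)/93⌉ = ⌈2902/93⌉ − ⌈2870/93⌉ = 32 − 31 = 1
n=88: ⌈(89·32+86)/93⌉ − ⌈(88·32+86)/93⌉ = ⌈2934/93⌉ − ⌈2902/93⌉ = 32 − 32 = 0
n=89: ⌈(90·32+86)/93⌉ − ⌈(89·32+86)/93⌉ = ⌈2966/93⌉ − ⌈2934/93⌉ = 32 − 32 = 0
n=90: ⌈(91·32+86)/93⌉ − ⌈(90·32+86)/93⌉ = ⌈2998/93⌉ − ⌈2966/93⌉ = 33 − 32 = 1
n=91: ⌈(92·32+86)/93⌉ − ⌈(91·32+86)/93⌉ = ⌈3030/93⌉ − ⌈2998/93⌉ = 33 − 33 = 0
n=92: ⌈(93·32+86)/93⌉ − ⌈(92·32+86)/93⌉ = ⌈3062/93⌉ − ⌈3030/93⌉ = 33 − 33 = 0


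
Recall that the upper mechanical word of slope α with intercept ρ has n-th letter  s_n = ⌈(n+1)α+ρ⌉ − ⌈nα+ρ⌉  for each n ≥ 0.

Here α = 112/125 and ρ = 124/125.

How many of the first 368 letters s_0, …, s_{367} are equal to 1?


#1s = Σ_{n=0}^{367} s_n = Σ_{n=0}^{367} (⌈(n+1)α+ρ⌉ − ⌈nα+ρ⌉)
the sum telescopes: every ⌈nα+ρ⌉ with 0 < n < 368 appears once with + and once with −, leaving ⌈368α+ρ⌉ − ⌈0·α+ρ⌉
368α + ρ = (368·112 + 124) / 125 = 41340/125
ρ = 124/125
⌈41340/125⌉ = 331,  ⌈124/125⌉ = 1
#1s = 331 − 1 = 330

330


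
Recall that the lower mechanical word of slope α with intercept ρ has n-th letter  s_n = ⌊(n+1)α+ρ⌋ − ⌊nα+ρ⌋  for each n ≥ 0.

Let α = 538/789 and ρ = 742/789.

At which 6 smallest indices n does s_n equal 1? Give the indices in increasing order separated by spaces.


0 1 3 4 5 7

n=0: ⌊1280/789⌋−⌊742/789⌋ = 1−0 = 1  ← one
n=1: ⌊1818/789⌋−⌊1280/789⌋ = 2−1 = 1  ← one
n=2: ⌊2356/789⌋−⌊1818/789⌋ = 2−2 = 0
n=3: ⌊2894/789⌋−⌊2356/789⌋ = 3−2 = 1  ← one
n=4: ⌊3432/789⌋−⌊2894/789⌋ = 4−3 = 1  ← one
n=5: ⌊3970/789⌋−⌊3432/789⌋ = 5−4 = 1  ← one
n=6: ⌊4508/789⌋−⌊3970/789⌋ = 5−5 = 0
n=7: ⌊5046/789⌋−⌊4508/789⌋ = 6−5 = 1  ← one
positions of the first 6 ones: 0 1 3 4 5 7


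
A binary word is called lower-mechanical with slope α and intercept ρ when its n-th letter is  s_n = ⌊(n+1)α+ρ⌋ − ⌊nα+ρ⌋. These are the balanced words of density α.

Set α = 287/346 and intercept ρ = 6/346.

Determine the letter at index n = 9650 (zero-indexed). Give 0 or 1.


(n+1)α + ρ = (9651·287 + 6) / 346 = 2769843/346
nα + ρ     = (9650·287 + 6) / 346 = 2769556/346
⌊2769843/346⌋ = 8005,  ⌊2769556/346⌋ = 8004
s_{9650} = 8005 − 8004 = 1

1


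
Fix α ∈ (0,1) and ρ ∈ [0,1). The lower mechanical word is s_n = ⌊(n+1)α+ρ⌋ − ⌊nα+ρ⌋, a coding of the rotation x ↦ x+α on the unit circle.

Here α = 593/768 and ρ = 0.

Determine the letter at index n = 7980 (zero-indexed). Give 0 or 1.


(n+1)α + ρ = (7981·593) / 768 = 4732733/768
nα + ρ     = (7980·593) / 768 = 4732140/768
⌊4732733/768⌋ = 6162,  ⌊4732140/768⌋ = 6161
s_{7980} = 6162 − 6161 = 1

1


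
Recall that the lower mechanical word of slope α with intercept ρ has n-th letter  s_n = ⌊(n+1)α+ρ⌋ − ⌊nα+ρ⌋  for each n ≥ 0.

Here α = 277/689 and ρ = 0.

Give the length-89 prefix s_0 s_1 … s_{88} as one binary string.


00101001010010100101001010010100101001010010100101001010010100101001010010100101001010010

n=0: ⌊(1·277)/689⌋ − ⌊(0·277)/689⌋ = ⌊277/689⌋ − ⌊0/689⌋ = 0 − 0 = 0
n=1: ⌊(2·277)/689⌋ − ⌊(1·277)/689⌋ = ⌊554/689⌋ − ⌊277/689⌋ = 0 − 0 = 0
n=2: ⌊(3·277)/689⌋ − ⌊(2·277)/689⌋ = ⌊831/689⌋ − ⌊554/689⌋ = 1 − 0 = 1
n=3: ⌊(4·277)/689⌋ − ⌊(3·277)/689⌋ = ⌊1108/689⌋ − ⌊831/689⌋ = 1 − 1 = 0
n=4: ⌊(5·277)/689⌋ − ⌊(4·277)/689⌋ = ⌊1385/689⌋ − ⌊1108/689⌋ = 2 − 1 = 1
n=5: ⌊(6·277)/689⌋ − ⌊(5·277)/689⌋ = ⌊1662/689⌋ − ⌊1385/689⌋ = 2 − 2 = 0
n=6: ⌊(7·277)/689⌋ − ⌊(6·277)/689⌋ = ⌊1939/689⌋ − ⌊1662/689⌋ = 2 − 2 = 0
n=7: ⌊(8·277)/689⌋ − ⌊(7·277)/689⌋ = ⌊2216/689⌋ − ⌊1939/689⌋ = 3 − 2 = 1
n=8: ⌊(9·277)/689⌋ − ⌊(8·277)/689⌋ = ⌊2493/689⌋ − ⌊2216/689⌋ = 3 − 3 = 0
n=9: ⌊(10·277)/689⌋ − ⌊(9·277)/689⌋ = ⌊2770/689⌋ − ⌊2493/689⌋ = 4 − 3 = 1
n=10: ⌊(11·277)/689⌋ − ⌊(10·277)/689⌋ = ⌊3047/689⌋ − ⌊2770/689⌋ = 4 − 4 = 0
n=11: ⌊(12·277)/689⌋ − ⌊(11·277)/689⌋ = ⌊3324/689⌋ − ⌊3047/689⌋ = 4 − 4 = 0
n=12: ⌊(13·277)/689⌋ − ⌊(12·277)/689⌋ = ⌊3601/689⌋ − ⌊3324/689⌋ = 5 − 4 = 1
n=13: ⌊(14·277)/689⌋ − ⌊(13·277)/689⌋ = ⌊3878/689⌋ − ⌊3601/689⌋ = 5 − 5 = 0
n=14: ⌊(15·277)/689⌋ − ⌊(14·277)/689⌋ = ⌊4155/689⌋ − ⌊3878/689⌋ = 6 − 5 = 1
n=15: ⌊(16·277)/689⌋ − ⌊(15·277)/689⌋ = ⌊4432/689⌋ − ⌊4155/689⌋ = 6 − 6 = 0
n=16: ⌊(17·277)/689⌋ − ⌊(16·277)/689⌋ = ⌊4709/689⌋ − ⌊4432/689⌋ = 6 − 6 = 0
n=17: ⌊(18·277)/689⌋ − ⌊(17·277)/689⌋ = ⌊4986/689⌋ − ⌊4709/689⌋ = 7 − 6 = 1
n=18: ⌊(19·277)/689⌋ − ⌊(18·277)/689⌋ = ⌊5263/689⌋ − ⌊4986/689⌋ = 7 − 7 = 0
n=19: ⌊(20·277)/689⌋ − ⌊(19·277)/689⌋ = ⌊5540/689⌋ − ⌊5263/689⌋ = 8 − 7 = 1
n=20: ⌊(21·277)/689⌋ − ⌊(20·277)/689⌋ = ⌊5817/689⌋ − ⌊5540/689⌋ = 8 − 8 = 0
n=21: ⌊(22·277)/689⌋ − ⌊(21·277)/689⌋ = ⌊6094/689⌋ − ⌊5817/689⌋ = 8 − 8 = 0
n=22: ⌊(23·277)/689⌋ − ⌊(22·277)/689⌋ = ⌊6371/689⌋ − ⌊6094/689⌋ = 9 − 8 = 1
n=23: ⌊(24·277)/689⌋ − ⌊(23·277)/689⌋ = ⌊6648/689⌋ − ⌊6371/689⌋ = 9 − 9 = 0
n=24: ⌊(25·277)/689⌋ − ⌊(24·277)/689⌋ = ⌊6925/689⌋ − ⌊6648/689⌋ = 10 − 9 = 1
n=25: ⌊(26·277)/689⌋ − ⌊(25·277)/689⌋ = ⌊7202/689⌋ − ⌊6925/689⌋ = 10 − 10 = 0
n=26: ⌊(27·277)/689⌋ − ⌊(26·277)/689⌋ = ⌊7479/689⌋ − ⌊7202/689⌋ = 10 − 10 = 0
n=27: ⌊(28·277)/689⌋ − ⌊(27·277)/689⌋ = ⌊7756/689⌋ − ⌊7479/689⌋ = 11 − 10 = 1
n=28: ⌊(29·277)/689⌋ − ⌊(28·277)/689⌋ = ⌊8033/689⌋ − ⌊7756/689⌋ = 11 − 11 = 0
n=29: ⌊(30·277)/689⌋ − ⌊(29·277)/689⌋ = ⌊8310/689⌋ − ⌊8033/689⌋ = 12 − 11 = 1
n=30: ⌊(31·277)/689⌋ − ⌊(30·277)/689⌋ = ⌊8587/689⌋ − ⌊8310/689⌋ = 12 − 12 = 0
n=31: ⌊(32·277)/689⌋ − ⌊(31·277)/689⌋ = ⌊8864/689⌋ − ⌊8587/689⌋ = 12 − 12 = 0
n=32: ⌊(33·277)/689⌋ − ⌊(32·277)/689⌋ = ⌊9141/689⌋ − ⌊8864/689⌋ = 13 − 12 = 1
n=33: ⌊(34·277)/689⌋ − ⌊(33·277)/689⌋ = ⌊9418/689⌋ − ⌊9141/689⌋ = 13 − 13 = 0
n=34: ⌊(35·277)/689⌋ − ⌊(34·277)/689⌋ = ⌊9695/689⌋ − ⌊9418/689⌋ = 14 − 13 = 1
n=35: ⌊(36·277)/689⌋ − ⌊(35·277)/689⌋ = ⌊9972/689⌋ − ⌊9695/689⌋ = 14 − 14 = 0
n=36: ⌊(37·277)/689⌋ − ⌊(36·277)/689⌋ = ⌊10249/689⌋ − ⌊9972/689⌋ = 14 − 14 = 0
n=37: ⌊(38·277)/689⌋ − ⌊(37·277)/689⌋ = ⌊10526/689⌋ − ⌊10249/689⌋ = 15 − 14 = 1
n=38: ⌊(39·277)/689⌋ − ⌊(38·277)/689⌋ = ⌊10803/689⌋ − ⌊10526/689⌋ = 15 − 15 = 0
n=39: ⌊(40·277)/689⌋ − ⌊(39·277)/689⌋ = ⌊11080/689⌋ − ⌊10803/689⌋ = 16 − 15 = 1
n=40: ⌊(41·277)/689⌋ − ⌊(40·277)/689⌋ = ⌊11357/689⌋ − ⌊11080/689⌋ = 16 − 16 = 0
n=41: ⌊(42·277)/689⌋ − ⌊(41·277)/689⌋ = ⌊11634/689⌋ − ⌊11357/689⌋ = 16 − 16 = 0
n=42: ⌊(43·277)/689⌋ − ⌊(42·277)/689⌋ = ⌊11911/689⌋ − ⌊11634/689⌋ = 17 − 16 = 1
n=43: ⌊(44·277)/689⌋ − ⌊(43·277)/689⌋ = ⌊12188/689⌋ − ⌊11911/689⌋ = 17 − 17 = 0
n=44: ⌊(45·277)/689⌋ − ⌊(44·277)/689⌋ = ⌊12465/689⌋ − ⌊12188/689⌋ = 18 − 17 = 1
n=45: ⌊(46·277)/689⌋ − ⌊(45·277)/689⌋ = ⌊12742/689⌋ − ⌊12465/689⌋ = 18 − 18 = 0
n=46: ⌊(47·277)/689⌋ − ⌊(46·277)/689⌋ = ⌊13019/689⌋ − ⌊12742/689⌋ = 18 − 18 = 0
n=47: ⌊(48·277)/689⌋ − ⌊(47·277)/689⌋ = ⌊13296/689⌋ − ⌊13019/689⌋ = 19 − 18 = 1
n=48: ⌊(49·277)/689⌋ − ⌊(48·277)/689⌋ = ⌊13573/689⌋ − ⌊13296/689⌋ = 19 − 19 = 0
n=49: ⌊(50·277)/689⌋ − ⌊(49·277)/689⌋ = ⌊13850/689⌋ − ⌊13573/689⌋ = 20 − 19 = 1
n=50: ⌊(51·277)/689⌋ − ⌊(50·277)/689⌋ = ⌊14127/689⌋ − ⌊13850/689⌋ = 20 − 20 = 0
n=51: ⌊(52·277)/689⌋ − ⌊(51·277)/689⌋ = ⌊14404/689⌋ − ⌊14127/689⌋ = 20 − 20 = 0
n=52: ⌊(53·277)/689⌋ − ⌊(52·277)/689⌋ = ⌊14681/689⌋ − ⌊14404/689⌋ = 21 − 20 = 1
n=53: ⌊(54·277)/689⌋ − ⌊(53·277)/689⌋ = ⌊14958/689⌋ − ⌊14681/689⌋ = 21 − 21 = 0
n=54: ⌊(55·277)/689⌋ − ⌊(54·277)/689⌋ = ⌊15235/689⌋ − ⌊14958/689⌋ = 22 − 21 = 1
n=55: ⌊(56·277)/689⌋ − ⌊(55·277)/689⌋ = ⌊15512/689⌋ − ⌊15235/689⌋ = 22 − 22 = 0
n=56: ⌊(57·277)/689⌋ − ⌊(56·277)/689⌋ = ⌊15789/689⌋ − ⌊15512/689⌋ = 22 − 22 = 0
n=57: ⌊(58·277)/689⌋ − ⌊(57·277)/689⌋ = ⌊16066/689⌋ − ⌊15789/689⌋ = 23 − 22 = 1
n=58: ⌊(59·277)/689⌋ − ⌊(58·277)/689⌋ = ⌊16343/689⌋ − ⌊16066/689⌋ = 23 − 23 = 0
n=59: ⌊(60·277)/689⌋ − ⌊(59·277)/689⌋ = ⌊16620/689⌋ − ⌊16343/689⌋ = 24 − 23 = 1
n=60: ⌊(61·277)/689⌋ − ⌊(60·277)/689⌋ = ⌊16897/689⌋ − ⌊16620/689⌋ = 24 − 24 = 0
n=61: ⌊(62·277)/689⌋ − ⌊(61·277)/689⌋ = ⌊17174/689⌋ − ⌊16897/689⌋ = 24 − 24 = 0
n=62: ⌊(63·277)/689⌋ − ⌊(62·277)/689⌋ = ⌊17451/689⌋ − ⌊17174/689⌋ = 25 − 24 = 1
n=63: ⌊(64·277)/689⌋ − ⌊(63·277)/689⌋ = ⌊17728/689⌋ − ⌊17451/689⌋ = 25 − 25 = 0
n=64: ⌊(65·277)/689⌋ − ⌊(64·277)/689⌋ = ⌊18005/689⌋ − ⌊17728/689⌋ = 26 − 25 = 1
n=65: ⌊(66·277)/689⌋ − ⌊(65·277)/689⌋ = ⌊18282/689⌋ − ⌊18005/689⌋ = 26 − 26 = 0
n=66: ⌊(67·277)/689⌋ − ⌊(66·277)/689⌋ = ⌊18559/689⌋ − ⌊18282/689⌋ = 26 − 26 = 0
n=67: ⌊(68·277)/689⌋ − ⌊(67·277)/689⌋ = ⌊18836/689⌋ − ⌊18559/689⌋ = 27 − 26 = 1
n=68: ⌊(69·277)/689⌋ − ⌊(68·277)/689⌋ = ⌊19113/689⌋ − ⌊18836/689⌋ = 27 − 27 = 0
n=69: ⌊(70·277)/689⌋ − ⌊(69·277)/689⌋ = ⌊19390/689⌋ − ⌊19113/689⌋ = 28 − 27 = 1
n=70: ⌊(71·277)/689⌋ − ⌊(70·277)/689⌋ = ⌊19667/689⌋ − ⌊19390/689⌋ = 28 − 28 = 0
n=71: ⌊(72·277)/689⌋ − ⌊(71·277)/689⌋ = ⌊19944/689⌋ − ⌊19667/689⌋ = 28 − 28 = 0
n=72: ⌊(73·277)/689⌋ − ⌊(72·277)/689⌋ = ⌊20221/689⌋ − ⌊19944/689⌋ = 29 − 28 = 1
n=73: ⌊(74·277)/689⌋ − ⌊(73·277)/689⌋ = ⌊20498/689⌋ − ⌊20221/689⌋ = 29 − 29 = 0
n=74: ⌊(75·277)/689⌋ − ⌊(74·277)/689⌋ = ⌊20775/689⌋ − ⌊20498/689⌋ = 30 − 29 = 1
n=75: ⌊(76·277)/689⌋ − ⌊(75·277)/689⌋ = ⌊21052/689⌋ − ⌊20775/689⌋ = 30 − 30 = 0
n=76: ⌊(77·277)/689⌋ − ⌊(76·277)/689⌋ = ⌊21329/689⌋ − ⌊21052/689⌋ = 30 − 30 = 0
n=77: ⌊(78·277)/689⌋ − ⌊(77·277)/689⌋ = ⌊21606/689⌋ − ⌊21329/689⌋ = 31 − 30 = 1
n=78: ⌊(79·277)/689⌋ − ⌊(78·277)/689⌋ = ⌊21883/689⌋ − ⌊21606/689⌋ = 31 − 31 = 0
n=79: ⌊(80·277)/689⌋ − ⌊(79·277)/689⌋ = ⌊22160/689⌋ − ⌊21883/689⌋ = 32 − 31 = 1
n=80: ⌊(81·277)/689⌋ − ⌊(80·277)/689⌋ = ⌊22437/689⌋ − ⌊22160/689⌋ = 32 − 32 = 0
n=81: ⌊(82·277)/689⌋ − ⌊(81·277)/689⌋ = ⌊22714/689⌋ − ⌊22437/689⌋ = 32 − 32 = 0
n=82: ⌊(83·277)/689⌋ − ⌊(82·277)/689⌋ = ⌊22991/689⌋ − ⌊22714/689⌋ = 33 − 32 = 1
n=83: ⌊(84·277)/689⌋ − ⌊(83·277)/689⌋ = ⌊23268/689⌋ − ⌊22991/689⌋ = 33 − 33 = 0
n=84: ⌊(85·277)/689⌋ − ⌊(84·277)/689⌋ = ⌊23545/689⌋ − ⌊23268/689⌋ = 34 − 33 = 1
n=85: ⌊(86·277)/689⌋ − ⌊(85·277)/689⌋ = ⌊23822/689⌋ − ⌊23545/689⌋ = 34 − 34 = 0
n=86: ⌊(87·277)/689⌋ − ⌊(86·277)/689⌋ = ⌊24099/689⌋ − ⌊23822/689⌋ = 34 − 34 = 0
n=87: ⌊(88·277)/689⌋ − ⌊(87·277)/689⌋ = ⌊24376/689⌋ − ⌊24099/689⌋ = 35 − 34 = 1
n=88: ⌊(89·277)/689⌋ − ⌊(88·277)/689⌋ = ⌊24653/689⌋ − ⌊24376/689⌋ = 35 − 35 = 0


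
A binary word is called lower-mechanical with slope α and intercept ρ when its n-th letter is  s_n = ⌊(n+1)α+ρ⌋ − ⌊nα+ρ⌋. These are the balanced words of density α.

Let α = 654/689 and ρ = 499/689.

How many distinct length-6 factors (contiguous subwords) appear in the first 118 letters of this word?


t_n = ⌊(n·654+499)/689⌋ for n = 0 … 118:
  n=0…9: ⌊499/689⌋=0 ⌊1153/689⌋=1 ⌊1807/689⌋=2 ⌊2461/689⌋=3 ⌊3115/689⌋=4 ⌊3769/689⌋=5 ⌊4423/689⌋=6 ⌊5077/689⌋=7 ⌊5731/689⌋=8 ⌊6385/689⌋=9
  n=10…19: ⌊7039/689⌋=10 ⌊7693/689⌋=11 ⌊8347/689⌋=12 ⌊9001/689⌋=13 ⌊9655/689⌋=14 ⌊10309/689⌋=14 ⌊10963/689⌋=15 ⌊11617/689⌋=16 ⌊12271/689⌋=17 ⌊12925/689⌋=18
  n=20…29: ⌊13579/689⌋=19 ⌊14233/689⌋=20 ⌊14887/689⌋=21 ⌊15541/689⌋=22 ⌊16195/689⌋=23 ⌊16849/689⌋=24 ⌊17503/689⌋=25 ⌊18157/689⌋=26 ⌊18811/689⌋=27 ⌊19465/689⌋=28
  n=30…39: ⌊20119/689⌋=29 ⌊20773/689⌋=30 ⌊21427/689⌋=31 ⌊22081/689⌋=32 ⌊22735/689⌋=32 ⌊23389/689⌋=33 ⌊24043/689⌋=34 ⌊24697/689⌋=35 ⌊25351/689⌋=36 ⌊26005/689⌋=37
  n=40…49: ⌊26659/689⌋=38 ⌊27313/689⌋=39 ⌊27967/689⌋=40 ⌊28621/689⌋=41 ⌊29275/689⌋=42 ⌊29929/689⌋=43 ⌊30583/689⌋=44 ⌊31237/689⌋=45 ⌊31891/689⌋=46 ⌊32545/689⌋=47
  n=50…59: ⌊33199/689⌋=48 ⌊33853/689⌋=49 ⌊34507/689⌋=50 ⌊35161/689⌋=51 ⌊35815/689⌋=51 ⌊36469/689⌋=52 ⌊37123/689⌋=53 ⌊37777/689⌋=54 ⌊38431/689⌋=55 ⌊39085/689⌋=56
  n=60…69: ⌊39739/689⌋=57 ⌊40393/689⌋=58 ⌊41047/689⌋=59 ⌊41701/689⌋=60 ⌊42355/689⌋=61 ⌊43009/689⌋=62 ⌊43663/689⌋=63 ⌊44317/689⌋=64 ⌊44971/689⌋=65 ⌊45625/689⌋=66
  n=70…79: ⌊46279/689⌋=67 ⌊46933/689⌋=68 ⌊47587/689⌋=69 ⌊48241/689⌋=70 ⌊48895/689⌋=70 ⌊49549/689⌋=71 ⌊50203/689⌋=72 ⌊50857/689⌋=73 ⌊51511/689⌋=74 ⌊52165/689⌋=75
  n=80…89: ⌊52819/689⌋=76 ⌊53473/689⌋=77 ⌊54127/689⌋=78 ⌊54781/689⌋=79 ⌊55435/689⌋=80 ⌊56089/689⌋=81 ⌊56743/689⌋=82 ⌊57397/689⌋=83 ⌊58051/689⌋=84 ⌊58705/689⌋=85
  n=90…99: ⌊59359/689⌋=86 ⌊60013/689⌋=87 ⌊60667/689⌋=88 ⌊61321/689⌋=89 ⌊61975/689⌋=89 ⌊62629/689⌋=90 ⌊63283/689⌋=91 ⌊63937/689⌋=92 ⌊64591/689⌋=93 ⌊65245/689⌋=94
  n=100…109: ⌊65899/689⌋=95 ⌊66553/689⌋=96 ⌊67207/689⌋=97 ⌊67861/689⌋=98 ⌊68515/689⌋=99 ⌊69169/689⌋=100 ⌊69823/689⌋=101 ⌊70477/689⌋=102 ⌊71131/689⌋=103 ⌊71785/689⌋=104
  n=110…118: ⌊72439/689⌋=105 ⌊73093/689⌋=106 ⌊73747/689⌋=107 ⌊74401/689⌋=107 ⌊75055/689⌋=108 ⌊75709/689⌋=109 ⌊76363/689⌋=110 ⌊77017/689⌋=111 ⌊77671/689⌋=112
s_n = t_(n+1) − t_n for n = 0 … 117 gives
prefix = 1111111111111101111111111111111110111111111111111111101111111111111111111011111111111111111110111111111111111111011111
slide a length-6 window over [0..5] … [112..117] (113 windows); first occurrence of each distinct factor:
  [  0..  5] 111111
  [  9.. 14] 111110
  [ 10.. 15] 111101
  [ 11.. 16] 111011
  [ 12.. 17] 110111
  [ 13.. 18] 101111
  [ 14.. 19] 011111
  (the other 106 windows repeat one of these)
distinct factors: {011111, 101111, 110111, 111011, 111101, 111110, 111111}
count = 7  (Sturmian bound for length 6 is 7)

7


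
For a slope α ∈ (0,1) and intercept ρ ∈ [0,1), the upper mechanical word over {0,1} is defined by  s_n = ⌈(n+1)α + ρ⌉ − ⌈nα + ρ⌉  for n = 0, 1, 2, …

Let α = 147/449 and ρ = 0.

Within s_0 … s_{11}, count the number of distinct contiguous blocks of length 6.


3

t_n = ⌈(n·147)/449⌉ for n = 0 … 12:
  n=0…9: ⌈0/449⌉=0 ⌈147/449⌉=1 ⌈294/449⌉=1 ⌈441/449⌉=1 ⌈588/449⌉=2 ⌈735/449⌉=2 ⌈882/449⌉=2 ⌈1029/449⌉=3 ⌈1176/449⌉=3 ⌈1323/449⌉=3
  n=10…12: ⌈1470/449⌉=4 ⌈1617/449⌉=4 ⌈1764/449⌉=4
s_n = t_(n+1) − t_n for n = 0 … 11 gives
prefix = 100100100100
slide a length-6 window over [0..5] … [6..11] (7 windows); first occurrence of each distinct factor:
  [  0..  5] 100100
  [  1..  6] 001001
  [  2..  7] 010010
  (the other 4 windows repeat one of these)
distinct factors: {001001, 010010, 100100}
count = 3  (Sturmian bound for length 6 is 7)


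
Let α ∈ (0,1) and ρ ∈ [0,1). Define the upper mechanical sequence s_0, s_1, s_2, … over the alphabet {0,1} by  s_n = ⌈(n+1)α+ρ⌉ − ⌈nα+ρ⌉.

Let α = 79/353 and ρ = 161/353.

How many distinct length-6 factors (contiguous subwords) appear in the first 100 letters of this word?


t_n = ⌈(n·79+161)/353⌉ for n = 0 … 100:
  n=0…9: ⌈161/353⌉=1 ⌈240/353⌉=1 ⌈319/353⌉=1 ⌈398/353⌉=2 ⌈477/353⌉=2 ⌈556/353⌉=2 ⌈635/353⌉=2 ⌈714/353⌉=3 ⌈793/353⌉=3 ⌈872/353⌉=3
  n=10…19: ⌈951/353⌉=3 ⌈1030/353⌉=3 ⌈1109/353⌉=4 ⌈1188/353⌉=4 ⌈1267/353⌉=4 ⌈1346/353⌉=4 ⌈1425/353⌉=5 ⌈1504/353⌉=5 ⌈1583/353⌉=5 ⌈1662/353⌉=5
  n=20…29: ⌈1741/353⌉=5 ⌈1820/353⌉=6 ⌈1899/353⌉=6 ⌈1978/353⌉=6 ⌈2057/353⌉=6 ⌈2136/353⌉=7 ⌈2215/353⌉=7 ⌈2294/353⌉=7 ⌈2373/353⌉=7 ⌈2452/353⌉=7
  n=30…39: ⌈2531/353⌉=8 ⌈2610/353⌉=8 ⌈2689/353⌉=8 ⌈2768/353⌉=8 ⌈2847/353⌉=9 ⌈2926/353⌉=9 ⌈3005/353⌉=9 ⌈3084/353⌉=9 ⌈3163/353⌉=9 ⌈3242/353⌉=10
  n=40…49: ⌈3321/353⌉=10 ⌈3400/353⌉=10 ⌈3479/353⌉=10 ⌈3558/353⌉=11 ⌈3637/353⌉=11 ⌈3716/353⌉=11 ⌈3795/353⌉=11 ⌈3874/353⌉=11 ⌈3953/353⌉=12 ⌈4032/353⌉=12
  n=50…59: ⌈4111/353⌉=12 ⌈4190/353⌉=12 ⌈4269/353⌉=13 ⌈4348/353⌉=13 ⌈4427/353⌉=13 ⌈4506/353⌉=13 ⌈4585/353⌉=13 ⌈4664/353⌉=14 ⌈4743/353⌉=14 ⌈4822/353⌉=14
  n=60…69: ⌈4901/353⌉=14 ⌈4980/353⌉=15 ⌈5059/353⌉=15 ⌈5138/353⌉=15 ⌈5217/353⌉=15 ⌈5296/353⌉=16 ⌈5375/353⌉=16 ⌈5454/353⌉=16 ⌈5533/353⌉=16 ⌈5612/353⌉=16
  n=70…79: ⌈5691/353⌉=17 ⌈5770/353⌉=17 ⌈5849/353⌉=17 ⌈5928/353⌉=17 ⌈6007/353⌉=18 ⌈6086/353⌉=18 ⌈6165/353⌉=18 ⌈6244/353⌉=18 ⌈6323/353⌉=18 ⌈6402/353⌉=19
  n=80…89: ⌈6481/353⌉=19 ⌈6560/353⌉=19 ⌈6639/353⌉=19 ⌈6718/353⌉=20 ⌈6797/353⌉=20 ⌈6876/353⌉=20 ⌈6955/353⌉=20 ⌈7034/353⌉=20 ⌈7113/353⌉=21 ⌈7192/353⌉=21
  n=90…99: ⌈7271/353⌉=21 ⌈7350/353⌉=21 ⌈7429/353⌉=22 ⌈7508/353⌉=22 ⌈7587/353⌉=22 ⌈7666/353⌉=22 ⌈7745/353⌉=22 ⌈7824/353⌉=23 ⌈7903/353⌉=23 ⌈7982/353⌉=23
  n=100: ⌈8061/353⌉=23
s_n = t_(n+1) − t_n for n = 0 … 99 gives
prefix = 0010001000010001000010001000010001000010001000010001000010001000100001000100001000100001000100001000
slide a length-6 window over [0..5] … [94..99] (95 windows); first occurrence of each distinct factor:
  [  0..  5] 001000
  [  1..  6] 010001
  [  2..  7] 100010
  [  3..  8] 000100
  [  5.. 10] 010000
  [  6.. 11] 100001
  [  7.. 12] 000010
  (the other 88 windows repeat one of these)
distinct factors: {000010, 000100, 001000, 010000, 010001, 100001, 100010}
count = 7  (Sturmian bound for length 6 is 7)

7
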